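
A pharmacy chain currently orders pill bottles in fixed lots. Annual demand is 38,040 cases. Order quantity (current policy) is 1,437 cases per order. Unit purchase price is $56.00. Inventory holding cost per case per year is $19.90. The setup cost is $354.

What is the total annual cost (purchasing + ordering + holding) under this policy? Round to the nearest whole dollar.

$2,153,909

Orders/yr = 38,040/1,437 = 26.472; ordering cost = 26.472 × $354 = $9,371.02
Average inventory = 1,437/2 = 718.5; holding cost = 718.5 × $19.9 = $14,298.15
Purchase cost = D·C = 38,040 × 56 = $2,130,240.00
Total = $9,371.02 + $14,298.15 + $2,130,240.00 = $2,153,909.17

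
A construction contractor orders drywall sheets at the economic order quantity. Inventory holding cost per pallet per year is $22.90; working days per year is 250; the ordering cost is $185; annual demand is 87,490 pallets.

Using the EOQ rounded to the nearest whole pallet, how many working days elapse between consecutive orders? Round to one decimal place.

3.4 days

2DS/H = 2·87,490·185/22.9 = 1,413,593.89
EOQ = √1,413,593.89 ≈ 1,188.95 → Q = 1,189 pallets
Cycle time = (working days × Q)/D = (250 × 1,189) / 87,490 = 3.398 days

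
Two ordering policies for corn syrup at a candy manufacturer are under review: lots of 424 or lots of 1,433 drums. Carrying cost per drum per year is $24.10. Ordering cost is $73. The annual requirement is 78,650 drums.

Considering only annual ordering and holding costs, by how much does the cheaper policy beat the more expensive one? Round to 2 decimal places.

$2,623.89

For each Q, cost = (D/Q)·S + (Q/2)·H.
TC(424) = (78,650/424)×73 + (424/2)×24.1 = $18,650.36
TC(1,433) = (78,650/1,433)×73 + (1,433/2)×24.1 = $21,274.24
Lots of 424 are cheaper by $2,623.89.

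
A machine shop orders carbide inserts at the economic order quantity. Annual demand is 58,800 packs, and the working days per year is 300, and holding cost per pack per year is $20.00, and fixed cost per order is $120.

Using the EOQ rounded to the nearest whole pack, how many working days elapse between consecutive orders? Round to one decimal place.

4.3 days

EOQ = √(2DS/H) = √(2 × 58,800 × 120 / 20)
    = √(705,600.00) ≈ 840.00 → Q = 840 packs
T = Q/D × 300 days = 840/58,800 × 300 = 4.286 days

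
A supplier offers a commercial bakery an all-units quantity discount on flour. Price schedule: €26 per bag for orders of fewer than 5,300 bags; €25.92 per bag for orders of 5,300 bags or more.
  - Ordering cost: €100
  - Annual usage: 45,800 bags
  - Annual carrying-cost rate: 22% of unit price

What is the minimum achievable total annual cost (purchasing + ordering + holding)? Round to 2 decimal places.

H₁ = 22%×€26 = €5.7200;  H₂ = 22%×€25.92 = €5.7024
EOQ₁ = √(2×45,800×100/5.7200) = 1,265.46  (< 5,300, feasible at tier 1)
EOQ₂ = √(2×45,800×100/5.7024) = 1,267.42  (< 5,300 → use Q = 5,300 at tier-2 price)
TC(tier 1 (EOQ₁), Q≈1,265.5) = €1,198,038.45
TC(tier 2, Q≈5,300.0) = €1,203,111.51
Minimum at tier 1 (EOQ₁): €1,198,038.45

€1,198,038.45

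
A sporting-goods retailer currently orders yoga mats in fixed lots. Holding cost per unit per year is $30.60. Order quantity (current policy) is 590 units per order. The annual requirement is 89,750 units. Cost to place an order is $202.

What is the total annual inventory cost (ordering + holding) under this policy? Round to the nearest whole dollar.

Orders/yr = 89,750/590 = 152.119; ordering cost = 152.119 × $202 = $30,727.97
Average inventory = 590/2 = 295; holding cost = 295 × $30.6 = $9,027.00
Total = $30,727.97 + $9,027.00 = $39,754.97

$39,755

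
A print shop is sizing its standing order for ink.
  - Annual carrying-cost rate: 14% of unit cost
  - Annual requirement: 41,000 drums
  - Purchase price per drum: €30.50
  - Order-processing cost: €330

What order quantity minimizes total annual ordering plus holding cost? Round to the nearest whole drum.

2,517 drums

Carrying cost H = €30.5 × 14% = €4.2700/drum/yr
EOQ = √(2DS/H) = √(2 × 41,000 × 330 / 4.27)
    = √(6,337,236.53) ≈ 2,517.39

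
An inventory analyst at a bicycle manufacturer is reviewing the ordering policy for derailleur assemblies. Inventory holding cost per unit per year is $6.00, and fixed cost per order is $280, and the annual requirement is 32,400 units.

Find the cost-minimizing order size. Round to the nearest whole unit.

EOQ = √(2DS/H) = √(2 × 32,400 × 280 / 6)
    = √(3,024,000.00) ≈ 1,738.97

1,739 units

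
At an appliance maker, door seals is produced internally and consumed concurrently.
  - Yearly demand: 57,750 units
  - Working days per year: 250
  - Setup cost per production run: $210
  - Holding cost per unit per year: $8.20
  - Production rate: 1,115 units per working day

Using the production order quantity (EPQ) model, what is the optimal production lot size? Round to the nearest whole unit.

1,932 units

Daily demand d = 57,750/250 = 231.000; p = 1115; 1 − d/p = 0.79283
EPQ = √(2DS / (H(1 − d/p)))
    = √(2 × 57,750 × 210 / (8.2 × 0.79283)) ≈ 1,931.55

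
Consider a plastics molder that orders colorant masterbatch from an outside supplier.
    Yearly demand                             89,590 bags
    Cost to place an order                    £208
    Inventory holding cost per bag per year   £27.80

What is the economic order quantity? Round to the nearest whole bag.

1,158 bags

2DS/H = 2·89,590·208/27.8 = 1,340,627.34
EOQ = √1,340,627.34 ≈ 1,157.85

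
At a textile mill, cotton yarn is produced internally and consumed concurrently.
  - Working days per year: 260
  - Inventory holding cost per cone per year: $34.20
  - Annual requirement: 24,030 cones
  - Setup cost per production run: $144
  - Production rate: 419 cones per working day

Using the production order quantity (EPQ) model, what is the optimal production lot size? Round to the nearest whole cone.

510 cones

Daily demand d = 24,030/260 = 92.423; p = 419; 1 − d/p = 0.77942
EPQ = √(2DS / (H(1 − d/p)))
    = √(2 × 24,030 × 144 / (34.2 × 0.77942)) ≈ 509.54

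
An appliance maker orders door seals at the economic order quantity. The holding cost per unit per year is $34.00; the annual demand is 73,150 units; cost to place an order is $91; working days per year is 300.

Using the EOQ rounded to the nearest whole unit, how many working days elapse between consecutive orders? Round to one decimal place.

EOQ = √(2DS/H) = √(2 × 73,150 × 91 / 34)
    = √(391,567.65) ≈ 625.75 → Q = 626 units
Cycle time = (working days × Q)/D = (300 × 626) / 73,150 = 2.567 days

2.6 days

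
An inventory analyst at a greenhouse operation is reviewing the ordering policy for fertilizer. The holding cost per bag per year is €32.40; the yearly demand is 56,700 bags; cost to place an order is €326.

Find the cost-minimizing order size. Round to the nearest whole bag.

2DS/H = 2·56,700·326/32.4 = 1,141,000.00
EOQ = √1,141,000.00 ≈ 1,068.18

1,068 bags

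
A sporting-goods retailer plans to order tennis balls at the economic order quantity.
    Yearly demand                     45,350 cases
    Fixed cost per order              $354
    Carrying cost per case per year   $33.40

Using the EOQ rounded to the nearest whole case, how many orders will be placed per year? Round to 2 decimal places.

EOQ = √(2DS/H) = √(2 × 45,350 × 354 / 33.4)
    = √(961,311.38) ≈ 980.46 → Q = 980
Orders per year = D/Q = 45,350 / 980 = 46.276

46.28 orders per year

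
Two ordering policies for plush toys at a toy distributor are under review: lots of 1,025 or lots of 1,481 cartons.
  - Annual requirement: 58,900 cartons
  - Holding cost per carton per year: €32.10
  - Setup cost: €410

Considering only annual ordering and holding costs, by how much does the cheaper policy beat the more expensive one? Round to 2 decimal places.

€64.67

Annual cost at Q: ordering D·S/Q plus holding Q·H/2.
TC(1,025) = (58,900/1,025)×410 + (1,025/2)×32.1 = €40,011.25
TC(1,481) = (58,900/1,481)×410 + (1,481/2)×32.1 = €40,075.92
Lots of 1,025 are cheaper by €64.67.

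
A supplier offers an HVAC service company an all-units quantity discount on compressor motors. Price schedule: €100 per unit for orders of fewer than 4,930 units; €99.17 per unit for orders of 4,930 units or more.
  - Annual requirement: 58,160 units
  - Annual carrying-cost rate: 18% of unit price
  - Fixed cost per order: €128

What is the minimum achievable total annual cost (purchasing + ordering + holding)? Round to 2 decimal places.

€5,813,238.97

H₁ = 18%×€100 = €18.0000;  H₂ = 18%×€99.17 = €17.8506
EOQ₁ = √(2×58,160×128/18.0000) = 909.49  (< 4,930, feasible at tier 1)
EOQ₂ = √(2×58,160×128/17.8506) = 913.28  (< 4,930 → use Q = 4,930 at tier-2 price)
TC(tier 1 (EOQ₁), Q≈909.5) = €5,832,370.74
TC(tier 2, Q≈4,930.0) = €5,813,238.97
Minimum at tier 2: €5,813,238.97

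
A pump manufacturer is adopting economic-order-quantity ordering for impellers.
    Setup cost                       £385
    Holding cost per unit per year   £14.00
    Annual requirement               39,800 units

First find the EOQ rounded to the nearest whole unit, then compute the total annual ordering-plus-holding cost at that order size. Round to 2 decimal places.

£20,713.38

Optimal lot size Q* = (2 × 39,800 × £385 / £14)^½ ≈ 1,479.53 → Q = 1,480 units
Annual ordering cost = (D/Q)·S = (39,800/1,480) × 385 = £10,353.38
Annual holding cost  = (Q/2)·H = (1,480/2) × 14 = £10,360.00
Total = £10,353.38 + £10,360.00 = £20,713.38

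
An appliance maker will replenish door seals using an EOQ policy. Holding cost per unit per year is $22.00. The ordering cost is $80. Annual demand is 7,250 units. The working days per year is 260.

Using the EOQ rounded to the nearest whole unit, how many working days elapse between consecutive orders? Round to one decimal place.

8.2 days

Q* = √(2·D·S / H) = √(2·7,250·80 / 22) = √52,727.3 ≈ 229.62 → Q = 230 units
Days between orders = 260 / (D/Q) = 260 / 31.522 ≈ 8.248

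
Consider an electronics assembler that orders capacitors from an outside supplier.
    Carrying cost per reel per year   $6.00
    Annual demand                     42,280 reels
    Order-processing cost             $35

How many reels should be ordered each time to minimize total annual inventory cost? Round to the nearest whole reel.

702 reels

Q* = √(2·D·S / H) = √(2·42,280·35 / 6) = √493,266.7 ≈ 702.33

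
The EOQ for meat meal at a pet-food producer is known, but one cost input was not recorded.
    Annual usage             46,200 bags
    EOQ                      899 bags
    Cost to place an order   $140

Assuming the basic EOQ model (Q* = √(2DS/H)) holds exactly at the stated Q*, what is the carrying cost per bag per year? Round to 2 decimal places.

$16.01

From Q* = √(2DS/H) ⇒ Q*² = 2DS/H.
H = 2DS / Q² = 2 × 46,200 × 140 / 899² = 16.0059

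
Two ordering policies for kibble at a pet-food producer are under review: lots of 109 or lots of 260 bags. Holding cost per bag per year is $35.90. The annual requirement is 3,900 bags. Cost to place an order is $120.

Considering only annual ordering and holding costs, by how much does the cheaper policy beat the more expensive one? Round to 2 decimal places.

TC(Q) = (D/Q)S + (Q/2)H
TC(109) = (3,900/109)×120 + (109/2)×35.9 = $6,250.13
TC(260) = (3,900/260)×120 + (260/2)×35.9 = $6,467.00
|ΔTC| = |$6,250.13 − $6,467.00| = $216.87

$216.87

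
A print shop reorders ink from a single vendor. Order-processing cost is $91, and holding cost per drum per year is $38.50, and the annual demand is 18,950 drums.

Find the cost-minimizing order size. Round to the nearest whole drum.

Optimal lot size Q* = (2 × 18,950 × $91 / $38.5)^½ ≈ 299.30

299 drums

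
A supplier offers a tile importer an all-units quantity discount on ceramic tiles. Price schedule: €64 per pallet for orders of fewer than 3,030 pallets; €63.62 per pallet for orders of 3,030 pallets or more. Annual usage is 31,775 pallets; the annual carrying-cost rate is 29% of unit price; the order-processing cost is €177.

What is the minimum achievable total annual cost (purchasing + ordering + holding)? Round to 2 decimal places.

H₁ = 29%×€64 = €18.5600;  H₂ = 29%×€63.62 = €18.4498
EOQ₁ = √(2×31,775×177/18.5600) = 778.49  (< 3,030, feasible at tier 1)
EOQ₂ = √(2×31,775×177/18.4498) = 780.82  (< 3,030 → use Q = 3,030 at tier-2 price)
TC(tier 1 (EOQ₁), Q≈778.5) = €2,048,048.85
TC(tier 2, Q≈3,030.0) = €2,051,333.11
Minimum at tier 1 (EOQ₁): €2,048,048.85

€2,048,048.85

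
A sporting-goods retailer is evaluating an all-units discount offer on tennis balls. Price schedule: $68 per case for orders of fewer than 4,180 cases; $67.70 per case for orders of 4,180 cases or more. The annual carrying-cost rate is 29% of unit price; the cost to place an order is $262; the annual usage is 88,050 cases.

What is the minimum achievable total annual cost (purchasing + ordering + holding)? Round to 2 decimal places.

$6,007,536.89

H₁ = 29%×$68 = $19.7200;  H₂ = 29%×$67.70 = $19.6330
EOQ₁ = √(2×88,050×262/19.7200) = 1,529.60  (< 4,180, feasible at tier 1)
EOQ₂ = √(2×88,050×262/19.6330) = 1,532.98  (< 4,180 → use Q = 4,180 at tier-2 price)
TC(tier 1 (EOQ₁), Q≈1,529.6) = $6,017,563.64
TC(tier 2, Q≈4,180.0) = $6,007,536.89
Minimum at tier 2: $6,007,536.89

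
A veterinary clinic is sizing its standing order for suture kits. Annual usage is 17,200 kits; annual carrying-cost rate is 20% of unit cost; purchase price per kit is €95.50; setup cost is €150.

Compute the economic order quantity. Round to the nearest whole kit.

520 kits

Carrying cost H = €95.5 × 20% = €19.1000/kit/yr
EOQ = √(2DS/H) = √(2 × 17,200 × 150 / 19.1)
    = √(270,157.07) ≈ 519.77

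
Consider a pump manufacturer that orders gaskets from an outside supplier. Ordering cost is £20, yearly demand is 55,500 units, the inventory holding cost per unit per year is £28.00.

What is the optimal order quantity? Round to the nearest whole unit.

2DS/H = 2·55,500·20/28 = 79,285.71
EOQ = √79,285.71 ≈ 281.58

282 units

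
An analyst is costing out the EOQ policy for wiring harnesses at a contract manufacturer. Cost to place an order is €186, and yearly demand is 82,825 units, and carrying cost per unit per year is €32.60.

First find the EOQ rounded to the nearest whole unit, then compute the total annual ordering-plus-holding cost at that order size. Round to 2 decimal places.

Q* = √(2·D·S / H) = √(2·82,825·186 / 32.6) = √945,119.6 ≈ 972.17 → Q = 972 units
Orders/yr = 82,825/972 = 85.211; ordering cost = 85.211 × €186 = €15,849.23
Average inventory = 972/2 = 486; holding cost = 486 × €32.6 = €15,843.60
Total = €15,849.23 + €15,843.60 = €31,692.83

€31,692.83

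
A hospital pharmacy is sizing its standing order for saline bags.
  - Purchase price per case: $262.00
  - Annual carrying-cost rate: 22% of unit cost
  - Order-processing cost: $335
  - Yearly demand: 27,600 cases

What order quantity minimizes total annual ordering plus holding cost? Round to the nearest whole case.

566 cases

Holding cost per case per year: H = 22% × $262 = $57.6400
2DS/H = 2·27,600·335/57.64 = 320,818.88
EOQ = √320,818.88 ≈ 566.41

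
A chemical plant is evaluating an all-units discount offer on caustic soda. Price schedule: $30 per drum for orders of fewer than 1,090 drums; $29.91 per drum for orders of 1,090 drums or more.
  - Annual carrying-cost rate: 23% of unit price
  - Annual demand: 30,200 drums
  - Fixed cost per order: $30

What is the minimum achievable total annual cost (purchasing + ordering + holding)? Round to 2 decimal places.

$907,862.41

H₁ = 23%×$30 = $6.9000;  H₂ = 23%×$29.91 = $6.8793
EOQ₁ = √(2×30,200×30/6.9000) = 512.45  (< 1,090, feasible at tier 1)
EOQ₂ = √(2×30,200×30/6.8793) = 513.22  (< 1,090 → use Q = 1,090 at tier-2 price)
TC(tier 1 (EOQ₁), Q≈512.5) = $909,535.93
TC(tier 2, Q≈1,090.0) = $907,862.41
Minimum at tier 2: $907,862.41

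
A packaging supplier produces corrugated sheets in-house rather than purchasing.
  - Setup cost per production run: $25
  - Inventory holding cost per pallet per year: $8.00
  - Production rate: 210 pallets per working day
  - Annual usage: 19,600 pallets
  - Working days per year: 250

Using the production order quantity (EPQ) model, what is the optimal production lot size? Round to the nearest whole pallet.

442 pallets

d = 19,600/250 = 78.4000 pallets/day;  effective holding cost H(1 − d/p) = 8·(1 − 78.4000/210) = 5.01333
Q* = √(2DS / H_eff) = √(2·19,600·25 / 5.01333) ≈ 442.13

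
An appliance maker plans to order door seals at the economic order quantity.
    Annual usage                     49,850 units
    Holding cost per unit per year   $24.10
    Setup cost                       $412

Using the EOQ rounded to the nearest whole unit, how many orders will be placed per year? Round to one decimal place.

38.2 orders per year

Q* = √(2·D·S / H) = √(2·49,850·412 / 24.1) = √1,704,414.9 ≈ 1,305.53 → Q = 1,306
N = D/Q = 49,850/1,306 ≈ 38.170 orders/yr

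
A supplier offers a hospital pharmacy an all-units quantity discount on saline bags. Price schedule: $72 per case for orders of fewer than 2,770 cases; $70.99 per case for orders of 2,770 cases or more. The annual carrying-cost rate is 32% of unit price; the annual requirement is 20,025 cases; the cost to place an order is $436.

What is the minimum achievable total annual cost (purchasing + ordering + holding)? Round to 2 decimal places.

$1,456,189.47

H₁ = 32%×$72 = $23.0400;  H₂ = 32%×$70.99 = $22.7168
EOQ₁ = √(2×20,025×436/23.0400) = 870.57  (< 2,770, feasible at tier 1)
EOQ₂ = √(2×20,025×436/22.7168) = 876.74  (< 2,770 → use Q = 2,770 at tier-2 price)
TC(tier 1 (EOQ₁), Q≈870.6) = $1,461,857.91
TC(tier 2, Q≈2,770.0) = $1,456,189.47
Minimum at tier 2: $1,456,189.47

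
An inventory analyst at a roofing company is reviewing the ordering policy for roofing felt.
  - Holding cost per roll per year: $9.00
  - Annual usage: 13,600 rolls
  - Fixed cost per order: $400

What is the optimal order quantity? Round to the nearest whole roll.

Optimal lot size Q* = (2 × 13,600 × $400 / $9)^½ ≈ 1,099.49

1,099 rolls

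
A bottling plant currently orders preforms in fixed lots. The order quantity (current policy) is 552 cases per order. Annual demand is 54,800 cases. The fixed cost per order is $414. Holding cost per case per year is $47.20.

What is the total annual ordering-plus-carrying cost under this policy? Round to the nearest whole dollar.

$54,127

Annual ordering cost = (D/Q)·S = (54,800/552) × 414 = $41,100.00
Annual holding cost  = (Q/2)·H = (552/2) × 47.2 = $13,027.20
Total = $41,100.00 + $13,027.20 = $54,127.20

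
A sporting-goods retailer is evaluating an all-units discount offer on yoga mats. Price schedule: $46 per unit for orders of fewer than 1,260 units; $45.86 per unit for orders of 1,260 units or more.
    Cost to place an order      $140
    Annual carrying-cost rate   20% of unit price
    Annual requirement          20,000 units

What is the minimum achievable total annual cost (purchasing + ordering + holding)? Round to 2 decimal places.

H₁ = 20%×$46 = $9.2000;  H₂ = 20%×$45.86 = $9.1720
EOQ₁ = √(2×20,000×140/9.2000) = 780.19  (< 1,260, feasible at tier 1)
EOQ₂ = √(2×20,000×140/9.1720) = 781.38  (< 1,260 → use Q = 1,260 at tier-2 price)
TC(tier 1 (EOQ₁), Q≈780.2) = $927,177.74
TC(tier 2, Q≈1,260.0) = $925,200.58
Minimum at tier 2: $925,200.58

$925,200.58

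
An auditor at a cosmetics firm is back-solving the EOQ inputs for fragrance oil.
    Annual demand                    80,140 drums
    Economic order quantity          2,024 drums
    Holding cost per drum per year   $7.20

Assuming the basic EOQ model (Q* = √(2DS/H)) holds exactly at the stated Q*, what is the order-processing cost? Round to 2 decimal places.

EOQ relation: Q² = 2DS/H, so rearrange for the unknown.
S = Q²H / (2D) = 2,024² × 7.2 / (2 × 80,140) = 184.0239

$184.02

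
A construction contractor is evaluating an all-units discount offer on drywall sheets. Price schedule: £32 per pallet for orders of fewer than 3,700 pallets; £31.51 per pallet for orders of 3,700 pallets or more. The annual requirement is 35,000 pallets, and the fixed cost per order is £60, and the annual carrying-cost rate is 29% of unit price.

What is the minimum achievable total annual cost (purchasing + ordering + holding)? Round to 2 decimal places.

H₁ = 29%×£32 = £9.2800;  H₂ = 29%×£31.51 = £9.1379
EOQ₁ = √(2×35,000×60/9.2800) = 672.75  (< 3,700, feasible at tier 1)
EOQ₂ = √(2×35,000×60/9.1379) = 677.96  (< 3,700 → use Q = 3,700 at tier-2 price)
TC(tier 1 (EOQ₁), Q≈672.7) = £1,126,243.08
TC(tier 2, Q≈3,700.0) = £1,120,322.68
Minimum at tier 2: £1,120,322.68

£1,120,322.68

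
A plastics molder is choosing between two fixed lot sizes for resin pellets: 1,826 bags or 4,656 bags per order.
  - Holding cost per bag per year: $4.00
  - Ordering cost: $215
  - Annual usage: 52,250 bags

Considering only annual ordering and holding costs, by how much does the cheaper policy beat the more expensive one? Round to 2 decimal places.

Annual cost at Q: ordering D·S/Q plus holding Q·H/2.
TC(1,826) = (52,250/1,826)×215 + (1,826/2)×4 = $9,804.11
TC(4,656) = (52,250/4,656)×215 + (4,656/2)×4 = $11,724.75
|ΔTC| = |$9,804.11 − $11,724.75| = $1,920.64

$1,920.64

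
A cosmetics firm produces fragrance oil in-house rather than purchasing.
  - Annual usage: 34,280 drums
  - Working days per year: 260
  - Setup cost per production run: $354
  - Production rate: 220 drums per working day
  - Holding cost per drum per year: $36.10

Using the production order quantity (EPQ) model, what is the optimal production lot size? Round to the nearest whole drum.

1,295 drums

Daily demand d = 34,280/260 = 131.846; p = 220; 1 − d/p = 0.40070
EPQ = √(2DS / (H(1 − d/p)))
    = √(2 × 34,280 × 354 / (36.1 × 0.40070)) ≈ 1,295.31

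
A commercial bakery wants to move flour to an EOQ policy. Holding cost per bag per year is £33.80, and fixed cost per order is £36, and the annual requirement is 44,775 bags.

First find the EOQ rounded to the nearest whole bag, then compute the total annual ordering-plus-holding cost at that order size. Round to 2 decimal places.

Q* = √(2·D·S / H) = √(2·44,775·36 / 33.8) = √95,378.7 ≈ 308.83 → Q = 309 bags
Annual ordering cost = (D/Q)·S = (44,775/309) × 36 = £5,216.50
Annual holding cost  = (Q/2)·H = (309/2) × 33.8 = £5,222.10
Total = £5,216.50 + £5,222.10 = £10,438.60

£10,438.60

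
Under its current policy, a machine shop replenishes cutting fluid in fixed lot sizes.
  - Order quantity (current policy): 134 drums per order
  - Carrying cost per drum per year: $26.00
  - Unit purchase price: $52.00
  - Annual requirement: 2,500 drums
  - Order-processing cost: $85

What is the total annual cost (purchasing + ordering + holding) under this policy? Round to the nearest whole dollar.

$133,328

Orders/yr = 2,500/134 = 18.657; ordering cost = 18.657 × $85 = $1,585.82
Average inventory = 134/2 = 67; holding cost = 67 × $26 = $1,742.00
Purchase cost = D·C = 2,500 × 52 = $130,000.00
Total = $1,585.82 + $1,742.00 + $130,000.00 = $133,327.82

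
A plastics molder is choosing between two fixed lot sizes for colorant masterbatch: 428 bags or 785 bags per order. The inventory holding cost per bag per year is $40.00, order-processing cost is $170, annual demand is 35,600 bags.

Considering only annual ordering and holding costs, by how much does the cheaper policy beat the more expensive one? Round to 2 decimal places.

$709.37

TC(Q) = (D/Q)S + (Q/2)H
TC(428) = (35,600/428)×170 + (428/2)×40 = $22,700.19
TC(785) = (35,600/785)×170 + (785/2)×40 = $23,409.55
Cheaper: Q = 428.  Difference = $709.37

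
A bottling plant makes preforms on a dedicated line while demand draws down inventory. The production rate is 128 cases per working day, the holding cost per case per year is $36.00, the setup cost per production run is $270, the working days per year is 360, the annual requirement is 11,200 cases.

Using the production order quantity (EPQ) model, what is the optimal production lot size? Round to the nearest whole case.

d = 11,200/360 = 31.1111 cases/day;  effective holding cost H(1 − d/p) = 36·(1 − 31.1111/128) = 27.25000
Q* = √(2DS / H_eff) = √(2·11,200·270 / 27.25000) ≈ 471.11

471 cases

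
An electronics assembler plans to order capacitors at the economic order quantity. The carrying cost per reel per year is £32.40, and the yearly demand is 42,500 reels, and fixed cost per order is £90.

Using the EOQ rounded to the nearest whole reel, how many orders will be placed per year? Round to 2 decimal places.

2DS/H = 2·42,500·90/32.4 = 236,111.11
EOQ = √236,111.11 ≈ 485.91 → Q = 486
Orders per year = D/Q = 42,500 / 486 = 87.449

87.45 orders per year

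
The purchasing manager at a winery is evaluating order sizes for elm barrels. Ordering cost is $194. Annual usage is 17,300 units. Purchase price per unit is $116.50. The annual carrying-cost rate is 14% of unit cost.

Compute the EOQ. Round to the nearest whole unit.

642 units

H = i·C = 0.14 × $116.5 = $16.3100 per unit-year
Optimal lot size Q* = (2 × 17,300 × $194 / $16.31)^½ ≈ 641.52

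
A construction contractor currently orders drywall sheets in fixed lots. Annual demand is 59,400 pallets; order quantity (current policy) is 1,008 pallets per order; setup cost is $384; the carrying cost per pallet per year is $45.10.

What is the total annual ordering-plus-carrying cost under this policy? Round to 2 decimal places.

Annual ordering cost = (D/Q)·S = (59,400/1,008) × 384 = $22,628.57
Annual holding cost  = (Q/2)·H = (1,008/2) × 45.1 = $22,730.40
Total = $22,628.57 + $22,730.40 = $45,358.97

$45,358.97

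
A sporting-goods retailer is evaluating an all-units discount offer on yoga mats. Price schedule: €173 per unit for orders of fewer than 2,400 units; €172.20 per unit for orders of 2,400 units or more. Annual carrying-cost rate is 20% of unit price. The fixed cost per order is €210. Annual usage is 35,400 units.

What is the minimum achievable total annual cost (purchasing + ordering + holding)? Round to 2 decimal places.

H₁ = 20%×€173 = €34.6000;  H₂ = 20%×€172.20 = €34.4400
EOQ₁ = √(2×35,400×210/34.6000) = 655.52  (< 2,400, feasible at tier 1)
EOQ₂ = √(2×35,400×210/34.4400) = 657.04  (< 2,400 → use Q = 2,400 at tier-2 price)
TC(tier 1 (EOQ₁), Q≈655.5) = €6,146,881.11
TC(tier 2, Q≈2,400.0) = €6,140,305.50
Minimum at tier 2: €6,140,305.50

€6,140,305.50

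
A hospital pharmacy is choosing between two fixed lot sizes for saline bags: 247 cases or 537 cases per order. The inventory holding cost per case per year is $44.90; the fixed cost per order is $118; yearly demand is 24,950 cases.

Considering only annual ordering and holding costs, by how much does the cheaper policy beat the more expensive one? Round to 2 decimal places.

$73.56

Annual cost at Q: ordering D·S/Q plus holding Q·H/2.
TC(247) = (24,950/247)×118 + (247/2)×44.9 = $17,464.58
TC(537) = (24,950/537)×118 + (537/2)×44.9 = $17,538.15
Cheaper: Q = 247.  Difference = $73.56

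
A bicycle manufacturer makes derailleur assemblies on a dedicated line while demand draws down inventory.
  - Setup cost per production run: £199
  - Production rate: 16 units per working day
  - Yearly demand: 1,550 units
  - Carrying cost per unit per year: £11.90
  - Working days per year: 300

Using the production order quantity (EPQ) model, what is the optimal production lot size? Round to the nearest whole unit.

277 units

Daily demand d = 1,550/300 = 5.167; p = 16; 1 − d/p = 0.67708
EPQ = √(2DS / (H(1 − d/p)))
    = √(2 × 1,550 × 199 / (11.9 × 0.67708)) ≈ 276.70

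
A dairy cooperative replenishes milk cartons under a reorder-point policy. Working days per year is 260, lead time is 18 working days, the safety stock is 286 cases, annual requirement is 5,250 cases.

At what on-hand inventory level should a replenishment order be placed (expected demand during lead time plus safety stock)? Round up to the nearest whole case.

Daily demand d = 5,250 / 260 = 20.192 cases/day
Demand during lead time = 20.192 × 18 = 363.46
Reorder point = 363.46 + 286 = 649.46 → round up

650 cases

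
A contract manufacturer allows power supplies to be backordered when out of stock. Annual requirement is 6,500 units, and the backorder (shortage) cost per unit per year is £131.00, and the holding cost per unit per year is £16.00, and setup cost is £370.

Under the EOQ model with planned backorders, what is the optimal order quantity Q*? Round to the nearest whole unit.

581 units

Basic EOQ = √(2·6,500·370/16) = 548.293
Backorder adjustment √((H+b)/b) = √((16+131)/131) = 1.0593
Q* = 548.293 × 1.0593 ≈ 580.81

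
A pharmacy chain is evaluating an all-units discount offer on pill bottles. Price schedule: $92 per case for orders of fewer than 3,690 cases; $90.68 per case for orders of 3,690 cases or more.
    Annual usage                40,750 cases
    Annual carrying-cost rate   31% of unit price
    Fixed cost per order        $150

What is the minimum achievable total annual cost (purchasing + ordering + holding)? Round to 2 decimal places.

$3,748,730.93

H₁ = 31%×$92 = $28.5200;  H₂ = 31%×$90.68 = $28.1108
EOQ₁ = √(2×40,750×150/28.5200) = 654.71  (< 3,690, feasible at tier 1)
EOQ₂ = √(2×40,750×150/28.1108) = 659.46  (< 3,690 → use Q = 3,690 at tier-2 price)
TC(tier 1 (EOQ₁), Q≈654.7) = $3,767,672.36
TC(tier 2, Q≈3,690.0) = $3,748,730.93
Minimum at tier 2: $3,748,730.93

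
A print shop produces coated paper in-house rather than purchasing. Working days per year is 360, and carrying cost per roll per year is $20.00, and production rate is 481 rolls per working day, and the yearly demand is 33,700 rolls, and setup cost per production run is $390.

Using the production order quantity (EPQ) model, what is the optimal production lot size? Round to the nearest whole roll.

1,277 rolls

Daily demand d = 33,700/360 = 93.611; p = 481; 1 − d/p = 0.80538
EPQ = √(2DS / (H(1 − d/p)))
    = √(2 × 33,700 × 390 / (20 × 0.80538)) ≈ 1,277.46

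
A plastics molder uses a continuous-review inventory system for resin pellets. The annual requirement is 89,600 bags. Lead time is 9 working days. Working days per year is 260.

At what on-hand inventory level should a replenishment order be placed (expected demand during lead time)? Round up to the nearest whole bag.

Daily demand d = 89,600 / 260 = 344.615 bags/day
Demand during lead time = 344.615 × 9 = 3,101.54
Reorder point = 3,101.54 → round up

3,102 bags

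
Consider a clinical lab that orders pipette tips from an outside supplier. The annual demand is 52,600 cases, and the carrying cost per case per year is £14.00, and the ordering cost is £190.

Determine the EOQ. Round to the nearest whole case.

1,195 cases

2DS/H = 2·52,600·190/14 = 1,427,714.29
EOQ = √1,427,714.29 ≈ 1,194.87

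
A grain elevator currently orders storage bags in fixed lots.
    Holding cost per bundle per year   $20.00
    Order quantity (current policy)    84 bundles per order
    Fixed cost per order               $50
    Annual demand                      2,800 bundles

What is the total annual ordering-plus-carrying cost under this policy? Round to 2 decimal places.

Ordering: D/Q × S = 2,800/84 × $50 = $1,666.67
Holding:  Q/2 × H = 84/2 × $20 = $840.00
Total = $1,666.67 + $840.00 = $2,506.67

$2,506.67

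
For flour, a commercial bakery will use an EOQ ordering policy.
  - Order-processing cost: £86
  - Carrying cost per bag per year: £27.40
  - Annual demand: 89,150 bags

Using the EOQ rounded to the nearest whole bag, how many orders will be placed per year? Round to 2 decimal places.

119.18 orders per year

Q* = √(2·D·S / H) = √(2·89,150·86 / 27.4) = √559,627.7 ≈ 748.08 → Q = 748
N = D/Q = 89,150/748 ≈ 119.184 orders/yr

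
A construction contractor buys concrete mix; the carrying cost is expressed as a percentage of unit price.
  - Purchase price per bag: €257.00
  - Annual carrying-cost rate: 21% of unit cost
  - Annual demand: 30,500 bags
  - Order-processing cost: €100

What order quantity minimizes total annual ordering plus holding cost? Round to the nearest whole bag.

336 bags

H = i·C = 0.21 × €257 = €53.9700 per bag-year
EOQ = √(2DS/H) = √(2 × 30,500 × 100 / 53.97)
    = √(113,025.76) ≈ 336.19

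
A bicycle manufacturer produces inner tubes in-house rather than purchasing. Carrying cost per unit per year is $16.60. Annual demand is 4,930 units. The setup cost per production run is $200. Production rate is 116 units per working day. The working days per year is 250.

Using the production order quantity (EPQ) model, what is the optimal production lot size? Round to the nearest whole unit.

378 units

d = 4,930/250 = 19.7200 units/day;  effective holding cost H(1 − d/p) = 16.6·(1 − 19.7200/116) = 13.77800
Q* = √(2DS / H_eff) = √(2·4,930·200 / 13.77800) ≈ 378.32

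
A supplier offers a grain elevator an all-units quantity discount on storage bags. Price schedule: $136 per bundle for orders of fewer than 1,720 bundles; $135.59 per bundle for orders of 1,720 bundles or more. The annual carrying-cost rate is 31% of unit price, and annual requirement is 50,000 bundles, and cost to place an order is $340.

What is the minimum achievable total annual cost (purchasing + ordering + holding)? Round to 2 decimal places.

$6,825,532.01

H₁ = 31%×$136 = $42.1600;  H₂ = 31%×$135.59 = $42.0329
EOQ₁ = √(2×50,000×340/42.1600) = 898.03  (< 1,720, feasible at tier 1)
EOQ₂ = √(2×50,000×340/42.0329) = 899.38  (< 1,720 → use Q = 1,720 at tier-2 price)
TC(tier 1 (EOQ₁), Q≈898.0) = $6,837,860.80
TC(tier 2, Q≈1,720.0) = $6,825,532.01
Minimum at tier 2: $6,825,532.01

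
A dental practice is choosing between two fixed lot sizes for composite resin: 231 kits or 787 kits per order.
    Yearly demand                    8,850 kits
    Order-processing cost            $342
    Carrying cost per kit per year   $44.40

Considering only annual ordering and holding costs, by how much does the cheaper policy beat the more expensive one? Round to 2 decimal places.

$3,086.47

For each Q, cost = (D/Q)·S + (Q/2)·H.
TC(231) = (8,850/231)×342 + (231/2)×44.4 = $18,230.80
TC(787) = (8,850/787)×342 + (787/2)×44.4 = $21,317.27
Lots of 231 are cheaper by $3,086.47.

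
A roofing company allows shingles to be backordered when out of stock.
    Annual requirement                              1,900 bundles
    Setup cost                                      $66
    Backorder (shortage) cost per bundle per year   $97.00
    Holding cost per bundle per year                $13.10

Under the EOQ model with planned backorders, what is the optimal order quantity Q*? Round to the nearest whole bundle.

147 bundles

Q* = √(2DS/H) · √((H + b)/b)
   = √(2 × 1,900 × 66 / 13.1) · √((13.1 + 97) / 97)
   = 138.366 × 1.0654 ≈ 147.41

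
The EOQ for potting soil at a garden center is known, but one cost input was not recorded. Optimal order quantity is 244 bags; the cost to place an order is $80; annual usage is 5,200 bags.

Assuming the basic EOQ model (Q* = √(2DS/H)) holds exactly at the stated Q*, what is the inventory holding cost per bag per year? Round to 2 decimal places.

From Q* = √(2DS/H) ⇒ Q*² = 2DS/H.
H = 2DS / Q² = 2 × 5,200 × 80 / 244² = 13.9747

$13.97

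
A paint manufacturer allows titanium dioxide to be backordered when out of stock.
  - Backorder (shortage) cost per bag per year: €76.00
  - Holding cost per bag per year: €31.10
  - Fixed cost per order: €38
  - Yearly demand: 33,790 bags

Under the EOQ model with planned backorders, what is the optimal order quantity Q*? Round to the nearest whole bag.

Q* = √(2DS/H) · √((H + b)/b)
   = √(2 × 33,790 × 38 / 31.1) · √((31.1 + 76) / 76)
   = 287.356 × 1.1871 ≈ 341.12

341 bags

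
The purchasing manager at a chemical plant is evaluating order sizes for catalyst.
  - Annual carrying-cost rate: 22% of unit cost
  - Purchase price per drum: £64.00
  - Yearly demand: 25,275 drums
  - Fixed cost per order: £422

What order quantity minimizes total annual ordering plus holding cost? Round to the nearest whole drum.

1,231 drums

Carrying cost H = £64 × 22% = £14.0800/drum/yr
Optimal lot size Q* = (2 × 25,275 × £422 / £14.08)^½ ≈ 1,230.88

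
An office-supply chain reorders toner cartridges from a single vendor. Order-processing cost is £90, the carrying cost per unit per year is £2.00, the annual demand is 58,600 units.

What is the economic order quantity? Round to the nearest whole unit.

Q* = √(2·D·S / H) = √(2·58,600·90 / 2) = √5,274,000.0 ≈ 2,296.52

2,297 units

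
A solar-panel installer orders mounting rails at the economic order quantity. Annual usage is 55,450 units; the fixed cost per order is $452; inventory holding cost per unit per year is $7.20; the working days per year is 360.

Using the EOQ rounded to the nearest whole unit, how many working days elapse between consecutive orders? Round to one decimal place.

2DS/H = 2·55,450·452/7.2 = 6,962,055.56
EOQ = √6,962,055.56 ≈ 2,638.57 → Q = 2,639 units
T = Q/D × 360 days = 2,639/55,450 × 360 = 17.133 days

17.1 days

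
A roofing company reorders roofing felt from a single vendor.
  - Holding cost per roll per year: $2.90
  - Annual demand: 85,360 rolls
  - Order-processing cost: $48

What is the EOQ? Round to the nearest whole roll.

Optimal lot size Q* = (2 × 85,360 × $48 / $2.9)^½ ≈ 1,680.98

1,681 rolls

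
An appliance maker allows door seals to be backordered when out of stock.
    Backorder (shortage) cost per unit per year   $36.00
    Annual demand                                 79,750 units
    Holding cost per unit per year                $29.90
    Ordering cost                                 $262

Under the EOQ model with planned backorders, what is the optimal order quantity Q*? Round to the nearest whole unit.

1,600 units

Basic EOQ = √(2·79,750·262/29.9) = 1,182.212
Backorder adjustment √((H+b)/b) = √((29.9+36)/36) = 1.3530
Q* = 1,182.212 × 1.3530 ≈ 1,599.51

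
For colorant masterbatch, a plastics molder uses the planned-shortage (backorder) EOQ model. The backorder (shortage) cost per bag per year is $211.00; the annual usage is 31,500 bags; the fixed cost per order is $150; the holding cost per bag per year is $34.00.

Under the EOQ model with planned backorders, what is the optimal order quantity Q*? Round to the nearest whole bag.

Q* = √(2DS/H) · √((H + b)/b)
   = √(2 × 31,500 × 150 / 34) · √((34 + 211) / 211)
   = 527.201 × 1.0776 ≈ 568.09

568 bags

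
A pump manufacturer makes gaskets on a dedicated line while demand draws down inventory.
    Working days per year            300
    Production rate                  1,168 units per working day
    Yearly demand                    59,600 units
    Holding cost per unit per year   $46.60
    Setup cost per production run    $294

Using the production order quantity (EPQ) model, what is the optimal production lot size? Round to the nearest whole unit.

d = 59,600/300 = 198.6667 units/day;  effective holding cost H(1 − d/p) = 46.6·(1 − 198.6667/1168) = 38.67374
Q* = √(2DS / H_eff) = √(2·59,600·294 / 38.67374) ≈ 951.93

952 units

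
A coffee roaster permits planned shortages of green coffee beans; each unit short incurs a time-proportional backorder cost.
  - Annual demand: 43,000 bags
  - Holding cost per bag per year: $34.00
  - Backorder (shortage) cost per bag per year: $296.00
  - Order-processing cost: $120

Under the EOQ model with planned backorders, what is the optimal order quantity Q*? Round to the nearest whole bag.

Q* = √(2DS/H) · √((H + b)/b)
   = √(2 × 43,000 × 120 / 34) · √((34 + 296) / 296)
   = 550.935 × 1.0559 ≈ 581.72

582 bags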